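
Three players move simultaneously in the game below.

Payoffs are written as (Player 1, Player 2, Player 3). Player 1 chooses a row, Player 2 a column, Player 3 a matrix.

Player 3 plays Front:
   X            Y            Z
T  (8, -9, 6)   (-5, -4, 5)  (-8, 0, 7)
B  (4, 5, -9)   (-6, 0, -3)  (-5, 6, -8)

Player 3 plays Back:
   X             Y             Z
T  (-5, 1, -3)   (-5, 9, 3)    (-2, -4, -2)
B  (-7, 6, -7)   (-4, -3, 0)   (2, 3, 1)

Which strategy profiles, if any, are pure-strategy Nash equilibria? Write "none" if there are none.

No pure-strategy Nash equilibrium.

(T, X, Front): Player 2 can switch to Y (-9 → -4). Not NE.
(T, X, Back): Player 2 can switch to Y (1 → 9). Not NE.
(T, Y, Front): Player 2 can switch to Z (-4 → 0). Not NE.
(T, Y, Back): Player 1 can switch to B (-5 → -4). Not NE.
(T, Z, Front): Player 1 can switch to B (-8 → -5). Not NE.
(T, Z, Back): Player 1 can switch to B (-2 → 2). Not NE.
(The remaining 6 profiles each have a profitable deviation by the same check.)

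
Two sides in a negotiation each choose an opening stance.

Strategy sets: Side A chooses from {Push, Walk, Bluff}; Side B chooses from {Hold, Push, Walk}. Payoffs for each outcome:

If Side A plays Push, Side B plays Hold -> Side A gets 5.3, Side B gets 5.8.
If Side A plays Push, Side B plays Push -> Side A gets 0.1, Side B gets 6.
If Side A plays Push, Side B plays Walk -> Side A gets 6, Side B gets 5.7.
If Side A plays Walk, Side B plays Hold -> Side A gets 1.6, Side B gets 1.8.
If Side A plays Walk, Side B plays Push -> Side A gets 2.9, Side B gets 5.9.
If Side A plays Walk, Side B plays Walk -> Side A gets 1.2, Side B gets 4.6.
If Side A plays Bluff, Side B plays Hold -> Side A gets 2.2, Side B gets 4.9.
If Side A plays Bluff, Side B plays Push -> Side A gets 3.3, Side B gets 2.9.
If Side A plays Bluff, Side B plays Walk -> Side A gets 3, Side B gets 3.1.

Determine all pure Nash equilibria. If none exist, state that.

Mark each player's best response to every combination of opponents' strategies; a profile where every player is best-responding is a pure Nash equilibrium.
Side A against Hold: payoffs 5.3, 1.6, 2.2 → best response Push.
Side A against Push: payoffs 0.1, 2.9, 3.3 → best response Bluff.
Side A against Walk: payoffs 6, 1.2, 3 → best response Push.
Side B against Push: payoffs 5.8, 6, 5.7 → best response Push.
Side B against Walk: payoffs 1.8, 5.9, 4.6 → best response Push.
Side B against Bluff: payoffs 4.9, 2.9, 3.1 → best response Hold.
No profile is a mutual best response for all players.

This game has no pure Nash equilibrium.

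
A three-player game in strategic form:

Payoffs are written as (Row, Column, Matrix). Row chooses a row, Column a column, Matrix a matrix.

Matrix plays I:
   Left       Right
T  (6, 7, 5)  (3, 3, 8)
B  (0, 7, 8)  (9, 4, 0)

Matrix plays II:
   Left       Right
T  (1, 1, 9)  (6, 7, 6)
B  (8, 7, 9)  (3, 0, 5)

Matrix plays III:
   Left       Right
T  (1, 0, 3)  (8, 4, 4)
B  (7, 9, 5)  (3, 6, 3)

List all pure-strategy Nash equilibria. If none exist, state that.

For each player, find the best response to each opponent profile; mutual best responses are the pure NE.
Row against (Left, I): payoffs 6, 0 → best response T.
Row against (Left, II): payoffs 1, 8 → best response B.
Row against (Left, III): payoffs 1, 7 → best response B.
Row against (Right, I): payoffs 3, 9 → best response B.
Row against (Right, II): payoffs 6, 3 → best response T.
Row against (Right, III): payoffs 8, 3 → best response T.
Column against (T, I): payoffs 7, 3 → best response Left.
Column against (T, II): payoffs 1, 7 → best response Right.
Column against (T, III): payoffs 0, 4 → best response Right.
Column against (B, I): payoffs 7, 4 → best response Left.
Column against (B, II): payoffs 7, 0 → best response Left.
Column against (B, III): payoffs 9, 6 → best response Left.
Matrix against (T, Left): payoffs 5, 9, 3 → best response II.
Matrix against (T, Right): payoffs 8, 6, 4 → best response I.
Matrix against (B, Left): payoffs 8, 9, 5 → best response II.
Matrix against (B, Right): payoffs 0, 5, 3 → best response II.
Mutual best responses: (B, Left, II).

Pure NE: (B, Left, II)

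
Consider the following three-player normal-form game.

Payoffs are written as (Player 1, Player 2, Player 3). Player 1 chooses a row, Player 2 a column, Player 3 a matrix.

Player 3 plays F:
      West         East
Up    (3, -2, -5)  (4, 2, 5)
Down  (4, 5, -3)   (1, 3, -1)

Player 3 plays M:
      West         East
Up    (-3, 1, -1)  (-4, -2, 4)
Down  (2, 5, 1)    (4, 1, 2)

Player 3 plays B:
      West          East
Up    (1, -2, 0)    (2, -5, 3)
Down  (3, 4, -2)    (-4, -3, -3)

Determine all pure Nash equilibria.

For each strategy profile, look for a profitable unilateral deviation.
(Up, West, F): Player 1 can switch to Down (3 → 4). Not NE.
(Up, West, M): Player 1 can switch to Down (-3 → 2). Not NE.
(Up, West, B): Player 1 can switch to Down (1 → 3). Not NE.
(Up, East, F): Player 1 gets 4, best alternative 1; Player 2 gets 2, best alternative -2; Player 3 gets 5, best alternative 4. No profitable deviation — NE.
(Up, East, M): Player 1 can switch to Down (-4 → 4). Not NE.
(Up, East, B): Player 2 can switch to West (-5 → -2). Not NE.
(Down, West, F): Player 3 can switch to M (-3 → 1). Not NE.
(Down, West, M): Player 1 gets 2, best alternative -3; Player 2 gets 5, best alternative 1; Player 3 gets 1, best alternative -2. No profitable deviation — NE.
(Down, West, B): Player 3 can switch to M (-2 → 1). Not NE.
(Down, East, F): Player 1 can switch to Up (1 → 4). Not NE.
(Down, East, M): Player 2 can switch to West (1 → 5). Not NE.
(Down, East, B): Player 1 can switch to Up (-4 → 2). Not NE.

The pure Nash equilibria are (Up, East, F) and (Down, West, M).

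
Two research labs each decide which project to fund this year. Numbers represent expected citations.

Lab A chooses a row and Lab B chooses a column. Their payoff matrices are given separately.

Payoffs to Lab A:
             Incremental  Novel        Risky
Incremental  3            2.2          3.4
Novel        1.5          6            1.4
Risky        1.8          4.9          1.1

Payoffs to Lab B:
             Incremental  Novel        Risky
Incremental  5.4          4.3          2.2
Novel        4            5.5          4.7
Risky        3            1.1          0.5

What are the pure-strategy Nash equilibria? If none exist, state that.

Pure-strategy Nash equilibria: (Incremental, Incremental), (Novel, Novel)

Lab A against Incremental: payoffs 3, 1.5, 1.8 → best response Incremental.
Lab A against Novel: payoffs 2.2, 6, 4.9 → best response Novel.
Lab A against Risky: payoffs 3.4, 1.4, 1.1 → best response Incremental.
Lab B against Incremental: payoffs 5.4, 4.3, 2.2 → best response Incremental.
Lab B against Novel: payoffs 4, 5.5, 4.7 → best response Novel.
Lab B against Risky: payoffs 3, 1.1, 0.5 → best response Incremental.
Mutual best responses: (Incremental, Incremental); (Novel, Novel).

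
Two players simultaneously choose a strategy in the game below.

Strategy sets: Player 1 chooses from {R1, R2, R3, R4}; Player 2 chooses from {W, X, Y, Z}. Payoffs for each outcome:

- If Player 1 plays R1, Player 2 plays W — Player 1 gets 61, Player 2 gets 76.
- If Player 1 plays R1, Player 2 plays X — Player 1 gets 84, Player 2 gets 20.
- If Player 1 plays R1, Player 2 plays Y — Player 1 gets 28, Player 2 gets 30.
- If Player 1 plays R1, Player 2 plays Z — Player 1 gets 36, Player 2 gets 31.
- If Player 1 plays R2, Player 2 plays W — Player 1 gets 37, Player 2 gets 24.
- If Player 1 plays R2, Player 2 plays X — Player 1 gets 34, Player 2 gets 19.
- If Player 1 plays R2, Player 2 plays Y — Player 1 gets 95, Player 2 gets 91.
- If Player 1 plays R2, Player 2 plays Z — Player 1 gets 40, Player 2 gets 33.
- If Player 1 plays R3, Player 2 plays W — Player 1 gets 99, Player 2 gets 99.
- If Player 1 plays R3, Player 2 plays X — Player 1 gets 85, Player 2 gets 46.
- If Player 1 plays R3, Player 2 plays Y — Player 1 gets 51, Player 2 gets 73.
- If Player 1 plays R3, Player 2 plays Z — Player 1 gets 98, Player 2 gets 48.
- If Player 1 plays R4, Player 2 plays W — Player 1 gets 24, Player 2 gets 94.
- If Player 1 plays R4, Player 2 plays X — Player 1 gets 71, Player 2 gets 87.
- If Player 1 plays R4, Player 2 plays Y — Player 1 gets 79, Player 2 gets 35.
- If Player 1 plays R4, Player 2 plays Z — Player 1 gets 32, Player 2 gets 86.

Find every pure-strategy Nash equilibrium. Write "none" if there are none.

The pure Nash equilibria are (R2, Y), (R3, W).

Player 1 against W: payoffs 61, 37, 99, 24 → best response R3.
Player 1 against X: payoffs 84, 34, 85, 71 → best response R3.
Player 1 against Y: payoffs 28, 95, 51, 79 → best response R2.
Player 1 against Z: payoffs 36, 40, 98, 32 → best response R3.
Player 2 against R1: payoffs 76, 20, 30, 31 → best response W.
Player 2 against R2: payoffs 24, 19, 91, 33 → best response Y.
Player 2 against R3: payoffs 99, 46, 73, 48 → best response W.
Player 2 against R4: payoffs 94, 87, 35, 86 → best response W.
Mutual best responses: (R2, Y); (R3, W).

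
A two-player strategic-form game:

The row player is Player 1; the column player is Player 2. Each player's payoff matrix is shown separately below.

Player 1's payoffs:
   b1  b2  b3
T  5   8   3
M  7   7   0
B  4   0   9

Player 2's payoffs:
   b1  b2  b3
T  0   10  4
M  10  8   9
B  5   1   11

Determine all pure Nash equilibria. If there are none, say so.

The pure Nash equilibria are (T, b2); (M, b1); (B, b3).

Player 1 against b1: payoffs 5, 7, 4 → best response M.
Player 1 against b2: payoffs 8, 7, 0 → best response T.
Player 1 against b3: payoffs 3, 0, 9 → best response B.
Player 2 against T: payoffs 0, 10, 4 → best response b2.
Player 2 against M: payoffs 10, 8, 9 → best response b1.
Player 2 against B: payoffs 5, 1, 11 → best response b3.
Mutual best responses: (T, b2); (M, b1); (B, b3).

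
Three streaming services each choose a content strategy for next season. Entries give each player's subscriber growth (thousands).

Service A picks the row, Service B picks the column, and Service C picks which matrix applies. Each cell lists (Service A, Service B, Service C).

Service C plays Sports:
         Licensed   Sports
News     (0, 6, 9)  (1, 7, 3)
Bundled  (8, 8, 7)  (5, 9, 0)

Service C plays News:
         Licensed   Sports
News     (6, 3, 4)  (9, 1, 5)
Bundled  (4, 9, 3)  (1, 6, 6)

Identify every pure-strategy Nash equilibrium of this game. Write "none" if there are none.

For each strategy profile, look for a profitable unilateral deviation.
(News, Licensed, Sports): Service A can switch to Bundled (0 → 8). Not NE.
(News, Licensed, News): Service C can switch to Sports (4 → 9). Not NE.
(News, Sports, Sports): Service A can switch to Bundled (1 → 5). Not NE.
(News, Sports, News): Service B can switch to Licensed (1 → 3). Not NE.
(Bundled, Licensed, Sports): Service B can switch to Sports (8 → 9). Not NE.
(Bundled, Licensed, News): Service A can switch to News (4 → 6). Not NE.
(Bundled, Sports, Sports): Service C can switch to News (0 → 6). Not NE.
(Bundled, Sports, News): Service A can switch to News (1 → 9). Not NE.

none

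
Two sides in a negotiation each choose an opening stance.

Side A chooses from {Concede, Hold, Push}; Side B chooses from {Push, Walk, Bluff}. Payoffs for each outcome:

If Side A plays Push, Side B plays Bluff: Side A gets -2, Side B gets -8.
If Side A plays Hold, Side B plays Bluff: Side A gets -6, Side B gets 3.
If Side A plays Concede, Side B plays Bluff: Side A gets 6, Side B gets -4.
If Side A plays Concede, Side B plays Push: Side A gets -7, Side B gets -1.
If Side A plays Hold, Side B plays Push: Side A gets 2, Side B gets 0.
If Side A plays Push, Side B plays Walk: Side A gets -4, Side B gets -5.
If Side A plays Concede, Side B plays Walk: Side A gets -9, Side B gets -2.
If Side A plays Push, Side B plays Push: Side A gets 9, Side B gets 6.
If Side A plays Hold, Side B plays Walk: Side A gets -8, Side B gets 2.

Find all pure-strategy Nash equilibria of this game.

(Push, Push)

(Concede, Push): Side A can switch to Hold (-7 → 2). Not NE.
(Concede, Walk): Side A can switch to Hold (-9 → -8). Not NE.
(Concede, Bluff): Side B can switch to Push (-4 → -1). Not NE.
(Hold, Push): Side A can switch to Push (2 → 9). Not NE.
(Hold, Walk): Side A can switch to Push (-8 → -4). Not NE.
(Hold, Bluff): Side A can switch to Concede (-6 → 6). Not NE.
(Push, Push): Side A gets 9, best alternative 2; Side B gets 6, best alternative -5. No profitable deviation — NE.
(The remaining 2 profiles each have a profitable deviation by the same check.)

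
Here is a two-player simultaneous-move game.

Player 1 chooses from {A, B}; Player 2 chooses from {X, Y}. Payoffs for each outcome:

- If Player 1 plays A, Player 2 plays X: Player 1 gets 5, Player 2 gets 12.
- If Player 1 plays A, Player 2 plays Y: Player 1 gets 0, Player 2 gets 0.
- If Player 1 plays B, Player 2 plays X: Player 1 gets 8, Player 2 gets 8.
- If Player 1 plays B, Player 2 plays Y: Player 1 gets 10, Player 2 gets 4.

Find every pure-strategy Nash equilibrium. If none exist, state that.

(B, X)

(A, X): Player 1 can switch to B (5 → 8). Not NE.
(A, Y): Player 1 can switch to B (0 → 10). Not NE.
(B, X): Player 1 gets 8, best alternative 5; Player 2 gets 8, best alternative 4. No profitable deviation — NE.
(B, Y): Player 2 can switch to X (4 → 8). Not NE.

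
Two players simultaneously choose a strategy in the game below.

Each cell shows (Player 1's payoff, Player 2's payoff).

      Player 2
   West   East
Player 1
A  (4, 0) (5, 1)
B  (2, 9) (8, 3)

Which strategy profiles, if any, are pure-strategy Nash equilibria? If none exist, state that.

Mark each player's best response to every combination of opponents' strategies; a profile where every player is best-responding is a pure Nash equilibrium.
Player 1 against West: payoffs 4, 2 → best response A.
Player 1 against East: payoffs 5, 8 → best response B.
Player 2 against A: payoffs 0, 1 → best response East.
Player 2 against B: payoffs 9, 3 → best response West.
No profile is a mutual best response for all players.

There is no pure-strategy Nash equilibrium.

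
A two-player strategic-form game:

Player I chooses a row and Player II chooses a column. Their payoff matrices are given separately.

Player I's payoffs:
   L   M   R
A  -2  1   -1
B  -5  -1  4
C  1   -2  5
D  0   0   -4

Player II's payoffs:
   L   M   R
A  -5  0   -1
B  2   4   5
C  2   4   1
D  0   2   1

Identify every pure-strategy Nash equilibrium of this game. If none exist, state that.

The unique pure-strategy Nash equilibrium is (A, M).

Player I against L: payoffs -2, -5, 1, 0 → best response C.
Player I against M: payoffs 1, -1, -2, 0 → best response A.
Player I against R: payoffs -1, 4, 5, -4 → best response C.
Player II against A: payoffs -5, 0, -1 → best response M.
Player II against B: payoffs 2, 4, 5 → best response R.
Player II against C: payoffs 2, 4, 1 → best response M.
Player II against D: payoffs 0, 2, 1 → best response M.
Mutual best responses: (A, M).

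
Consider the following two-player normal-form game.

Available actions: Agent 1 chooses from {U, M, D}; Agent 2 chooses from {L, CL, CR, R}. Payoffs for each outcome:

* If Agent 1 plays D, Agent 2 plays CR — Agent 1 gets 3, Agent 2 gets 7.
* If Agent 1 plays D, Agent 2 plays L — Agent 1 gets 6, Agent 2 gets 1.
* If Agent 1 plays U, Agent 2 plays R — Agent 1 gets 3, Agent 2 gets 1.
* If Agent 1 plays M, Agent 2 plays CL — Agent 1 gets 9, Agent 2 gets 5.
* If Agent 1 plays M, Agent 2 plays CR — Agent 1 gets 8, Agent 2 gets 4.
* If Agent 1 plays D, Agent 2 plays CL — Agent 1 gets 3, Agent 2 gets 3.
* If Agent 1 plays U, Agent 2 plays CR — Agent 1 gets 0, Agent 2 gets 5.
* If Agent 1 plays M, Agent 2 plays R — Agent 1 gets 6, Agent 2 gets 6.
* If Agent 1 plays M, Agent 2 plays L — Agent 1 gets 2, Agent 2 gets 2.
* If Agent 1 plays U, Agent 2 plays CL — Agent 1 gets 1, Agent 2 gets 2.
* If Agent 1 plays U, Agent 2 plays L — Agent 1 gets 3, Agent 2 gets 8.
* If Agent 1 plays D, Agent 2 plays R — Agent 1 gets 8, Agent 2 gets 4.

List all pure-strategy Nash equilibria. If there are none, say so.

There is no pure-strategy Nash equilibrium.

For each strategy profile, look for a profitable unilateral deviation.
(U, L): Agent 1 can switch to D (3 → 6). Not NE.
(U, CL): Agent 1 can switch to M (1 → 9). Not NE.
(U, CR): Agent 1 can switch to M (0 → 8). Not NE.
(U, R): Agent 1 can switch to M (3 → 6). Not NE.
(M, L): Agent 1 can switch to U (2 → 3). Not NE.
(M, CL): Agent 2 can switch to R (5 → 6). Not NE.
(The remaining 6 profiles each have a profitable deviation by the same check.)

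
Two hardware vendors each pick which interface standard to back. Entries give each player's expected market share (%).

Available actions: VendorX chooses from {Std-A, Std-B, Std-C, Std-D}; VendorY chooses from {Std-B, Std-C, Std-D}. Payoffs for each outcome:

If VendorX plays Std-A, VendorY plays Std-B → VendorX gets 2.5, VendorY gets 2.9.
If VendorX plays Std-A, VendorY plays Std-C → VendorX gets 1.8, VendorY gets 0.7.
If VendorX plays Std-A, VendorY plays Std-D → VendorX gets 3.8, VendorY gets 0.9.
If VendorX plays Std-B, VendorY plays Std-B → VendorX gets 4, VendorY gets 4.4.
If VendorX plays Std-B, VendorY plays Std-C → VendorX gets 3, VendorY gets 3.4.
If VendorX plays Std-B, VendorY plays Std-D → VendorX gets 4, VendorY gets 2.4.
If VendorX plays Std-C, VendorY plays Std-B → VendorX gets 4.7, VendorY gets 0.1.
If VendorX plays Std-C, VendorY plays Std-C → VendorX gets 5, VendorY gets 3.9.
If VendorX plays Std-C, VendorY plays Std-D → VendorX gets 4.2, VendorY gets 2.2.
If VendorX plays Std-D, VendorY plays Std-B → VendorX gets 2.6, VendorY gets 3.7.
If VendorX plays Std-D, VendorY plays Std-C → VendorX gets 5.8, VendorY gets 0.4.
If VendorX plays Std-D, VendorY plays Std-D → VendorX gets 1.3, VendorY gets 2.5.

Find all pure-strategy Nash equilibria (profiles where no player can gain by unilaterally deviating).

No pure-strategy Nash equilibrium.

(Std-A, Std-B): VendorX can switch to Std-B (2.5 → 4). Not NE.
(Std-A, Std-C): VendorX can switch to Std-B (1.8 → 3). Not NE.
(Std-A, Std-D): VendorX can switch to Std-B (3.8 → 4). Not NE.
(Std-B, Std-B): VendorX can switch to Std-C (4 → 4.7). Not NE.
(Std-B, Std-C): VendorX can switch to Std-C (3 → 5). Not NE.
(Std-B, Std-D): VendorX can switch to Std-C (4 → 4.2). Not NE.
(Std-C, Std-B): VendorY can switch to Std-C (0.1 → 3.9). Not NE.
(Std-C, Std-C): VendorX can switch to Std-D (5 → 5.8). Not NE.
(Std-C, Std-D): VendorY can switch to Std-C (2.2 → 3.9). Not NE.
(Std-D, Std-B): VendorX can switch to Std-B (2.6 → 4). Not NE.
(Std-D, Std-C): VendorY can switch to Std-B (0.4 → 3.7). Not NE.
(Std-D, Std-D): VendorX can switch to Std-A (1.3 → 3.8). Not NE.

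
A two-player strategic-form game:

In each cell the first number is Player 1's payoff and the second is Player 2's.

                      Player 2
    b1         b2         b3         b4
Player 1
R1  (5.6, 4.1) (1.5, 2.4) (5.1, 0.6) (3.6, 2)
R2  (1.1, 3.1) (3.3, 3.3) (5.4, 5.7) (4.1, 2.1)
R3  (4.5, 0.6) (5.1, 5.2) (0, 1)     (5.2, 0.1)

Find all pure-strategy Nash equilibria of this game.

(R1, b1) and (R2, b3) and (R3, b2)

Check each profile: it is a Nash equilibrium iff no player can strictly gain by switching unilaterally.
(R1, b1): Player 1 gets 5.6, best alternative 4.5; Player 2 gets 4.1, best alternative 2.4. No profitable deviation — NE.
(R1, b2): Player 1 can switch to R2 (1.5 → 3.3). Not NE.
(R1, b3): Player 1 can switch to R2 (5.1 → 5.4). Not NE.
(R1, b4): Player 1 can switch to R2 (3.6 → 4.1). Not NE.
(R2, b1): Player 1 can switch to R1 (1.1 → 5.6). Not NE.
(R2, b2): Player 1 can switch to R3 (3.3 → 5.1). Not NE.
(R2, b3): Player 1 gets 5.4, best alternative 5.1; Player 2 gets 5.7, best alternative 3.3. No profitable deviation — NE.
(R2, b4): Player 1 can switch to R3 (4.1 → 5.2). Not NE.
(R3, b1): Player 1 can switch to R1 (4.5 → 5.6). Not NE.
(R3, b2): Player 1 gets 5.1, best alternative 3.3; Player 2 gets 5.2, best alternative 1. No profitable deviation — NE.
(R3, b3): Player 1 can switch to R1 (0 → 5.1). Not NE.
(The remaining 1 profile has a profitable deviation by the same check.)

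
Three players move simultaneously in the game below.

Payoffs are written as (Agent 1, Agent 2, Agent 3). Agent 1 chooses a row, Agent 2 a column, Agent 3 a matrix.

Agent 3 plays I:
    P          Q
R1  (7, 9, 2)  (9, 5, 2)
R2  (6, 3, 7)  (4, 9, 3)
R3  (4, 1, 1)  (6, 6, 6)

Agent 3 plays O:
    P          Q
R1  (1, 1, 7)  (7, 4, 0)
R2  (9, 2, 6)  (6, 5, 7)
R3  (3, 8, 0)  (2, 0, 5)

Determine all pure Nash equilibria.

There is no pure-strategy Nash equilibrium.

For each player, find the best response to each opponent profile; mutual best responses are the pure NE.
Agent 1 against (P, I): payoffs 7, 6, 4 → best response R1.
Agent 1 against (P, O): payoffs 1, 9, 3 → best response R2.
Agent 1 against (Q, I): payoffs 9, 4, 6 → best response R1.
Agent 1 against (Q, O): payoffs 7, 6, 2 → best response R1.
Agent 2 against (R1, I): payoffs 9, 5 → best response P.
Agent 2 against (R1, O): payoffs 1, 4 → best response Q.
Agent 2 against (R2, I): payoffs 3, 9 → best response Q.
Agent 2 against (R2, O): payoffs 2, 5 → best response Q.
Agent 2 against (R3, I): payoffs 1, 6 → best response Q.
Agent 2 against (R3, O): payoffs 8, 0 → best response P.
Agent 3 against (R1, P): payoffs 2, 7 → best response O.
Agent 3 against (R1, Q): payoffs 2, 0 → best response I.
Agent 3 against (R2, P): payoffs 7, 6 → best response I.
Agent 3 against (R2, Q): payoffs 3, 7 → best response O.
Agent 3 against (R3, P): payoffs 1, 0 → best response I.
Agent 3 against (R3, Q): payoffs 6, 5 → best response I.
No profile is a mutual best response for all players.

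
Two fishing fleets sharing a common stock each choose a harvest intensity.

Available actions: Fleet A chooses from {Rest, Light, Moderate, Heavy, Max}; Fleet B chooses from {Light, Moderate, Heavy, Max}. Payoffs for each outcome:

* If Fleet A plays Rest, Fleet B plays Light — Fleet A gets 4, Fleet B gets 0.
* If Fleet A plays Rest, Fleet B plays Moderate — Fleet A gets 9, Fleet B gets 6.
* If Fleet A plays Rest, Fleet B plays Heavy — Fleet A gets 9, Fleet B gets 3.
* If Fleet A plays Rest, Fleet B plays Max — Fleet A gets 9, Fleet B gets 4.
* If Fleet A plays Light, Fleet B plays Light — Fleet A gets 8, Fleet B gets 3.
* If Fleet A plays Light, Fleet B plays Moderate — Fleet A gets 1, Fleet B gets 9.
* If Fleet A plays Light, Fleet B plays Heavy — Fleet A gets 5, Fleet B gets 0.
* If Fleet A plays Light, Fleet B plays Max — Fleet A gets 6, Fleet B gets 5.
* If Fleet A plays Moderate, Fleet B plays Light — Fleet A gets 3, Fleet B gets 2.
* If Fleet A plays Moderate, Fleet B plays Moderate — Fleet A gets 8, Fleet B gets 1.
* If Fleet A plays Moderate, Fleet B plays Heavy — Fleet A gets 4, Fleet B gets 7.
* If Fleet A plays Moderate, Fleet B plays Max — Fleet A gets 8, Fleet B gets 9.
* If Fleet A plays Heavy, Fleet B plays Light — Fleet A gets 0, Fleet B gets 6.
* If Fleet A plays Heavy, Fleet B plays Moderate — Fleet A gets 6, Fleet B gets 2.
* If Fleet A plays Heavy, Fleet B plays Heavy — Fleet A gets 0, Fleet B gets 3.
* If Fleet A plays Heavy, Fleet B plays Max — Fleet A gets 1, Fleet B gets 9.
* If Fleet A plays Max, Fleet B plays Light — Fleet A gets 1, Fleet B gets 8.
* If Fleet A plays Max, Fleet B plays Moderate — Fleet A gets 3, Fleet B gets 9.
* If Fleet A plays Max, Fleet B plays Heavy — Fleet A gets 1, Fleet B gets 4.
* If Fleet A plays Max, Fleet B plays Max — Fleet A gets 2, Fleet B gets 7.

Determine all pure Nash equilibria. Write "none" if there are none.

Fleet A against Light: payoffs 4, 8, 3, 0, 1 → best response Light.
Fleet A against Moderate: payoffs 9, 1, 8, 6, 3 → best response Rest.
Fleet A against Heavy: payoffs 9, 5, 4, 0, 1 → best response Rest.
Fleet A against Max: payoffs 9, 6, 8, 1, 2 → best response Rest.
Fleet B against Rest: payoffs 0, 6, 3, 4 → best response Moderate.
Fleet B against Light: payoffs 3, 9, 0, 5 → best response Moderate.
Fleet B against Moderate: payoffs 2, 1, 7, 9 → best response Max.
Fleet B against Heavy: payoffs 6, 2, 3, 9 → best response Max.
Fleet B against Max: payoffs 8, 9, 4, 7 → best response Moderate.
Mutual best responses: (Rest, Moderate).

Pure NE: (Rest, Moderate)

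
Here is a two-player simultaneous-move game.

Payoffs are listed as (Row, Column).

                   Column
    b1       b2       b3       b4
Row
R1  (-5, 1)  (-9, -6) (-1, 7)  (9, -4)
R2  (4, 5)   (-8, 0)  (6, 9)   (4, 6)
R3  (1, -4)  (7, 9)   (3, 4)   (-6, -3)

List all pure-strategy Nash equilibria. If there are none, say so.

The pure Nash equilibria are (R2, b3); (R3, b2).

Mark each player's best response to every combination of opponents' strategies; a profile where every player is best-responding is a pure Nash equilibrium.
Row against b1: payoffs -5, 4, 1 → best response R2.
Row against b2: payoffs -9, -8, 7 → best response R3.
Row against b3: payoffs -1, 6, 3 → best response R2.
Row against b4: payoffs 9, 4, -6 → best response R1.
Column against R1: payoffs 1, -6, 7, -4 → best response b3.
Column against R2: payoffs 5, 0, 9, 6 → best response b3.
Column against R3: payoffs -4, 9, 4, -3 → best response b2.
Mutual best responses: (R2, b3); (R3, b2).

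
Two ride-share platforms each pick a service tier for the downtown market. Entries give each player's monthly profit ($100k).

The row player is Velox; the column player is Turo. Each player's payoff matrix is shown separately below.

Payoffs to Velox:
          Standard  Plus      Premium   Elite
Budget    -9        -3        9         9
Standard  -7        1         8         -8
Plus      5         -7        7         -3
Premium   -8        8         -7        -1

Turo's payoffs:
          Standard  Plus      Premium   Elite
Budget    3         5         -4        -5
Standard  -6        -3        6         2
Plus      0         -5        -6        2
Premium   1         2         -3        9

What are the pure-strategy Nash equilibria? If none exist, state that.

This game has no pure Nash equilibrium.

Velox against Standard: payoffs -9, -7, 5, -8 → best response Plus.
Velox against Plus: payoffs -3, 1, -7, 8 → best response Premium.
Velox against Premium: payoffs 9, 8, 7, -7 → best response Budget.
Velox against Elite: payoffs 9, -8, -3, -1 → best response Budget.
Turo against Budget: payoffs 3, 5, -4, -5 → best response Plus.
Turo against Standard: payoffs -6, -3, 6, 2 → best response Premium.
Turo against Plus: payoffs 0, -5, -6, 2 → best response Elite.
Turo against Premium: payoffs 1, 2, -3, 9 → best response Elite.
No profile is a mutual best response for all players.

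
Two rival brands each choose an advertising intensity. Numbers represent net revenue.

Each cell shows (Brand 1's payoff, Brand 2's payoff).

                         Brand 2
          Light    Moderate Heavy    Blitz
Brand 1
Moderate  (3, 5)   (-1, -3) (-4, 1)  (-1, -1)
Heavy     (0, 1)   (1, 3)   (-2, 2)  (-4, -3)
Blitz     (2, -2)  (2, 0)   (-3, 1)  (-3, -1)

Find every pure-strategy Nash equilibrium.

Brand 1 against Light: payoffs 3, 0, 2 → best response Moderate.
Brand 1 against Moderate: payoffs -1, 1, 2 → best response Blitz.
Brand 1 against Heavy: payoffs -4, -2, -3 → best response Heavy.
Brand 1 against Blitz: payoffs -1, -4, -3 → best response Moderate.
Brand 2 against Moderate: payoffs 5, -3, 1, -1 → best response Light.
Brand 2 against Heavy: payoffs 1, 3, 2, -3 → best response Moderate.
Brand 2 against Blitz: payoffs -2, 0, 1, -1 → best response Heavy.
Mutual best responses: (Moderate, Light).

(Moderate, Light)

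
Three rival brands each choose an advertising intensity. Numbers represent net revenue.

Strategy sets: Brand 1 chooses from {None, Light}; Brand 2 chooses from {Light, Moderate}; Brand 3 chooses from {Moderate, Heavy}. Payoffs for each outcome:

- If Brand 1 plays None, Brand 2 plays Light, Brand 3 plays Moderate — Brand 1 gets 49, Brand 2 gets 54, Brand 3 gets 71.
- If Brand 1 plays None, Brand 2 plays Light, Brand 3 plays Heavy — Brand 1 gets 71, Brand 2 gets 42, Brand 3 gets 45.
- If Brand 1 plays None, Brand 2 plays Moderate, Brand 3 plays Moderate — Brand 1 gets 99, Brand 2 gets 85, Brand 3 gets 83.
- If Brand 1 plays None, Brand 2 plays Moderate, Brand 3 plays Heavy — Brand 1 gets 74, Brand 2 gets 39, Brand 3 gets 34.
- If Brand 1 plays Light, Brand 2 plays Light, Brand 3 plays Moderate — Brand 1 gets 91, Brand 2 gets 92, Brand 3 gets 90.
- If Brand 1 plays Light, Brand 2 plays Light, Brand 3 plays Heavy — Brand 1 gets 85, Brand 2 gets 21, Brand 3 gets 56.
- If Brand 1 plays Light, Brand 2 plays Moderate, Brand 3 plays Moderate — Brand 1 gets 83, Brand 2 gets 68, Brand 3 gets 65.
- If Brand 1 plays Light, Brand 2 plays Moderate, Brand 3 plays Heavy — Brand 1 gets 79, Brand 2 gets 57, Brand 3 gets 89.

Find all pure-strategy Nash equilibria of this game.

(None, Moderate, Moderate), (Light, Light, Moderate), (Light, Moderate, Heavy)

Brand 1 against (Light, Moderate): payoffs 49, 91 → best response Light.
Brand 1 against (Light, Heavy): payoffs 71, 85 → best response Light.
Brand 1 against (Moderate, Moderate): payoffs 99, 83 → best response None.
Brand 1 against (Moderate, Heavy): payoffs 74, 79 → best response Light.
Brand 2 against (None, Moderate): payoffs 54, 85 → best response Moderate.
Brand 2 against (None, Heavy): payoffs 42, 39 → best response Light.
Brand 2 against (Light, Moderate): payoffs 92, 68 → best response Light.
Brand 2 against (Light, Heavy): payoffs 21, 57 → best response Moderate.
Brand 3 against (None, Light): payoffs 71, 45 → best response Moderate.
Brand 3 against (None, Moderate): payoffs 83, 34 → best response Moderate.
Brand 3 against (Light, Light): payoffs 90, 56 → best response Moderate.
Brand 3 against (Light, Moderate): payoffs 65, 89 → best response Heavy.
Mutual best responses: (None, Moderate, Moderate); (Light, Light, Moderate); (Light, Moderate, Heavy).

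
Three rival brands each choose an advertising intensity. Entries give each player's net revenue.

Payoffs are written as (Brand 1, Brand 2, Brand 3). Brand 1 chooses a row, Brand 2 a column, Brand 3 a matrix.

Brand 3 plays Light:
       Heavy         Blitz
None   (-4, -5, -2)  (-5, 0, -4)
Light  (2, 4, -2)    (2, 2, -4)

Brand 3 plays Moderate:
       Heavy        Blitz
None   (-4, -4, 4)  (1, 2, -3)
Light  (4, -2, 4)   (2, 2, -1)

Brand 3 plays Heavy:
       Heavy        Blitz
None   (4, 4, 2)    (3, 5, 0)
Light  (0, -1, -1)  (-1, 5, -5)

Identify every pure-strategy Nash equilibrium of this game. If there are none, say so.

Brand 1 against (Heavy, Light): payoffs -4, 2 → best response Light.
Brand 1 against (Heavy, Moderate): payoffs -4, 4 → best response Light.
Brand 1 against (Heavy, Heavy): payoffs 4, 0 → best response None.
Brand 1 against (Blitz, Light): payoffs -5, 2 → best response Light.
Brand 1 against (Blitz, Moderate): payoffs 1, 2 → best response Light.
Brand 1 against (Blitz, Heavy): payoffs 3, -1 → best response None.
Brand 2 against (None, Light): payoffs -5, 0 → best response Blitz.
Brand 2 against (None, Moderate): payoffs -4, 2 → best response Blitz.
Brand 2 against (None, Heavy): payoffs 4, 5 → best response Blitz.
Brand 2 against (Light, Light): payoffs 4, 2 → best response Heavy.
Brand 2 against (Light, Moderate): payoffs -2, 2 → best response Blitz.
Brand 2 against (Light, Heavy): payoffs -1, 5 → best response Blitz.
Brand 3 against (None, Heavy): payoffs -2, 4, 2 → best response Moderate.
Brand 3 against (None, Blitz): payoffs -4, -3, 0 → best response Heavy.
Brand 3 against (Light, Heavy): payoffs -2, 4, -1 → best response Moderate.
Brand 3 against (Light, Blitz): payoffs -4, -1, -5 → best response Moderate.
Mutual best responses: (None, Blitz, Heavy); (Light, Blitz, Moderate).

(None, Blitz, Heavy) and (Light, Blitz, Moderate)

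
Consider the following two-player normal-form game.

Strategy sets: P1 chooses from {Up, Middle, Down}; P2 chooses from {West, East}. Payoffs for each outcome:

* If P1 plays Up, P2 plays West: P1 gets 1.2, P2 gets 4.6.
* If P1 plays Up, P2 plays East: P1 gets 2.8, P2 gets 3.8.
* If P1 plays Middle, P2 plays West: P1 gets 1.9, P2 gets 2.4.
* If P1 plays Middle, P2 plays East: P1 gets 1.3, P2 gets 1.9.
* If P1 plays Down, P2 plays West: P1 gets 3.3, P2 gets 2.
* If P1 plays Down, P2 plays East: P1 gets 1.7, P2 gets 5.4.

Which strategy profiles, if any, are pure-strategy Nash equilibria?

P1 against West: payoffs 1.2, 1.9, 3.3 → best response Down.
P1 against East: payoffs 2.8, 1.3, 1.7 → best response Up.
P2 against Up: payoffs 4.6, 3.8 → best response West.
P2 against Middle: payoffs 2.4, 1.9 → best response West.
P2 against Down: payoffs 2, 5.4 → best response East.
No profile is a mutual best response for all players.

none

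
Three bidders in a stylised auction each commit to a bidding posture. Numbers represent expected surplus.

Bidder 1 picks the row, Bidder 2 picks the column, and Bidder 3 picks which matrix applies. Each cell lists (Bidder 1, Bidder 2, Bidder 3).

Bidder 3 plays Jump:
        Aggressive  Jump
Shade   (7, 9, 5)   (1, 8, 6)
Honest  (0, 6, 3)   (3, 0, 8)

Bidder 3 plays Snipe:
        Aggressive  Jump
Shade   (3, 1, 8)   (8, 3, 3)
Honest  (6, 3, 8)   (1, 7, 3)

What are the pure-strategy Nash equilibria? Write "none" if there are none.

No pure-strategy Nash equilibrium.

(Shade, Aggressive, Jump): Bidder 3 can switch to Snipe (5 → 8). Not NE.
(Shade, Aggressive, Snipe): Bidder 1 can switch to Honest (3 → 6). Not NE.
(Shade, Jump, Jump): Bidder 1 can switch to Honest (1 → 3). Not NE.
(Shade, Jump, Snipe): Bidder 3 can switch to Jump (3 → 6). Not NE.
(Honest, Aggressive, Jump): Bidder 1 can switch to Shade (0 → 7). Not NE.
(Honest, Aggressive, Snipe): Bidder 2 can switch to Jump (3 → 7). Not NE.
(The remaining 2 profiles each have a profitable deviation by the same check.)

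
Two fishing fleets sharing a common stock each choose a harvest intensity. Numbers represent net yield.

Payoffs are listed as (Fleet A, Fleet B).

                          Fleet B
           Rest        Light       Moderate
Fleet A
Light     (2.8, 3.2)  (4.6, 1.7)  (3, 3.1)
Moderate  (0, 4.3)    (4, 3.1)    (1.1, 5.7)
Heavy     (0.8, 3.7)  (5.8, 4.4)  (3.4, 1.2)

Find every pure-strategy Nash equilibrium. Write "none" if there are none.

(Light, Rest): Fleet A gets 2.8, best alternative 0.8; Fleet B gets 3.2, best alternative 3.1. No profitable deviation — NE.
(Light, Light): Fleet A can switch to Heavy (4.6 → 5.8). Not NE.
(Light, Moderate): Fleet A can switch to Heavy (3 → 3.4). Not NE.
(Moderate, Rest): Fleet A can switch to Light (0 → 2.8). Not NE.
(Moderate, Light): Fleet A can switch to Light (4 → 4.6). Not NE.
(Moderate, Moderate): Fleet A can switch to Light (1.1 → 3). Not NE.
(Heavy, Rest): Fleet A can switch to Light (0.8 → 2.8). Not NE.
(Heavy, Light): Fleet A gets 5.8, best alternative 4.6; Fleet B gets 4.4, best alternative 3.7. No profitable deviation — NE.
(Heavy, Moderate): Fleet B can switch to Rest (1.2 → 3.7). Not NE.

Pure-strategy Nash equilibria: (Light, Rest) and (Heavy, Light)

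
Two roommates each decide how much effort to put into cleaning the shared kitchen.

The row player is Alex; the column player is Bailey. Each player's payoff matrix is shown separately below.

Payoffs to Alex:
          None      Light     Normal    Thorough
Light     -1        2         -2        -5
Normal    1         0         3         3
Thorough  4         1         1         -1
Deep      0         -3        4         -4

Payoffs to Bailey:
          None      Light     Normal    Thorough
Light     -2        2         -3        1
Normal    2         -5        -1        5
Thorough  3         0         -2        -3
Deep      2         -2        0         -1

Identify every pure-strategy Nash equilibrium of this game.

(Light, None): Alex can switch to Normal (-1 → 1). Not NE.
(Light, Light): Alex gets 2, best alternative 1; Bailey gets 2, best alternative 1. No profitable deviation — NE.
(Light, Normal): Alex can switch to Normal (-2 → 3). Not NE.
(Light, Thorough): Alex can switch to Normal (-5 → 3). Not NE.
(Normal, None): Alex can switch to Thorough (1 → 4). Not NE.
(Normal, Light): Alex can switch to Light (0 → 2). Not NE.
(Normal, Normal): Alex can switch to Deep (3 → 4). Not NE.
(Normal, Thorough): Alex gets 3, best alternative -1; Bailey gets 5, best alternative 2. No profitable deviation — NE.
(Thorough, None): Alex gets 4, best alternative 1; Bailey gets 3, best alternative 0. No profitable deviation — NE.
(Thorough, Light): Alex can switch to Light (1 → 2). Not NE.
(Thorough, Normal): Alex can switch to Normal (1 → 3). Not NE.
(The remaining 5 profiles each have a profitable deviation by the same check.)

Pure-strategy Nash equilibria: (Light, Light), (Normal, Thorough), (Thorough, None)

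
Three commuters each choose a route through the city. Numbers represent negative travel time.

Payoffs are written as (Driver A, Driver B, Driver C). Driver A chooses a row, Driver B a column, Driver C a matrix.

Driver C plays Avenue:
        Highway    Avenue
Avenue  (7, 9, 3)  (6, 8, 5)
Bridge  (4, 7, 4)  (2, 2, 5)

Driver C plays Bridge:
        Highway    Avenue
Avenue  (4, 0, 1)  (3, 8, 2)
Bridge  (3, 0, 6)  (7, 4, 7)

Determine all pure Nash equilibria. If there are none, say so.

Driver A against (Highway, Avenue): payoffs 7, 4 → best response Avenue.
Driver A against (Highway, Bridge): payoffs 4, 3 → best response Avenue.
Driver A against (Avenue, Avenue): payoffs 6, 2 → best response Avenue.
Driver A against (Avenue, Bridge): payoffs 3, 7 → best response Bridge.
Driver B against (Avenue, Avenue): payoffs 9, 8 → best response Highway.
Driver B against (Avenue, Bridge): payoffs 0, 8 → best response Avenue.
Driver B against (Bridge, Avenue): payoffs 7, 2 → best response Highway.
Driver B against (Bridge, Bridge): payoffs 0, 4 → best response Avenue.
Driver C against (Avenue, Highway): payoffs 3, 1 → best response Avenue.
Driver C against (Avenue, Avenue): payoffs 5, 2 → best response Avenue.
Driver C against (Bridge, Highway): payoffs 4, 6 → best response Bridge.
Driver C against (Bridge, Avenue): payoffs 5, 7 → best response Bridge.
Mutual best responses: (Avenue, Highway, Avenue); (Bridge, Avenue, Bridge).

The pure Nash equilibria are (Avenue, Highway, Avenue) and (Bridge, Avenue, Bridge).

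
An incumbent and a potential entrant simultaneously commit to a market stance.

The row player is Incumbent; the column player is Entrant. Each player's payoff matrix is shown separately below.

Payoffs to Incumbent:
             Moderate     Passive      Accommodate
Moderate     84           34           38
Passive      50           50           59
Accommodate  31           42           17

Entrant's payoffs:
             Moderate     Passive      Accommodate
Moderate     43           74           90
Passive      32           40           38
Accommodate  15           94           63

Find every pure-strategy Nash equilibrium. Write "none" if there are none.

Pure NE: (Passive, Passive)

Check each profile: it is a Nash equilibrium iff no player can strictly gain by switching unilaterally.
(Moderate, Moderate): Entrant can switch to Passive (43 → 74). Not NE.
(Moderate, Passive): Incumbent can switch to Passive (34 → 50). Not NE.
(Moderate, Accommodate): Incumbent can switch to Passive (38 → 59). Not NE.
(Passive, Moderate): Incumbent can switch to Moderate (50 → 84). Not NE.
(Passive, Passive): Incumbent gets 50, best alternative 42; Entrant gets 40, best alternative 38. No profitable deviation — NE.
(Passive, Accommodate): Entrant can switch to Passive (38 → 40). Not NE.
(Accommodate, Moderate): Incumbent can switch to Moderate (31 → 84). Not NE.
(Accommodate, Passive): Incumbent can switch to Passive (42 → 50). Not NE.
(Accommodate, Accommodate): Incumbent can switch to Moderate (17 → 38). Not NE.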